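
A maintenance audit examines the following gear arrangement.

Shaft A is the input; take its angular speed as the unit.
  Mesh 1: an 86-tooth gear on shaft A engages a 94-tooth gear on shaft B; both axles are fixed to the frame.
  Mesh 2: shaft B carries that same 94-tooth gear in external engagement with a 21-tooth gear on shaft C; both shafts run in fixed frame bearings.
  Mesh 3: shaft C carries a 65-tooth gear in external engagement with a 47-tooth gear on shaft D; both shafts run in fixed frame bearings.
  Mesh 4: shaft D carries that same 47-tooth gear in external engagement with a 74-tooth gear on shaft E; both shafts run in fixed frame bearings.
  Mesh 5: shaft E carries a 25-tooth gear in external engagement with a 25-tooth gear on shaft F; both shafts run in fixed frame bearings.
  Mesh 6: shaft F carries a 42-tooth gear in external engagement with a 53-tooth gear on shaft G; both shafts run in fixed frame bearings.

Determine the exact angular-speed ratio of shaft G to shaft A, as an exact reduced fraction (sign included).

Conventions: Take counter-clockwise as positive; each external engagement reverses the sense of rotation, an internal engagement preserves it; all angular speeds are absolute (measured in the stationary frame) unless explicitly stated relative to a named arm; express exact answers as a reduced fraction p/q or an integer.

class = fixed-axis compound train [6 meshes; 6 ratios multiply, 6 sense flips]
mesh 1 [86T→94T]: running ratio 43/47, sense −
mesh 2 [94T→21T]: running ratio 86/21, sense +
mesh 3 [65T→47T]: running ratio 5590/987, sense −
mesh 4 [47T→74T]: running ratio 2795/777, sense +
mesh 5 [25T→25T]: running ratio 2795/777, sense −
mesh 6 [42T→53T]: running ratio 5590/1961, sense +
ω_out/ω_in = 5590/1961

5590/1961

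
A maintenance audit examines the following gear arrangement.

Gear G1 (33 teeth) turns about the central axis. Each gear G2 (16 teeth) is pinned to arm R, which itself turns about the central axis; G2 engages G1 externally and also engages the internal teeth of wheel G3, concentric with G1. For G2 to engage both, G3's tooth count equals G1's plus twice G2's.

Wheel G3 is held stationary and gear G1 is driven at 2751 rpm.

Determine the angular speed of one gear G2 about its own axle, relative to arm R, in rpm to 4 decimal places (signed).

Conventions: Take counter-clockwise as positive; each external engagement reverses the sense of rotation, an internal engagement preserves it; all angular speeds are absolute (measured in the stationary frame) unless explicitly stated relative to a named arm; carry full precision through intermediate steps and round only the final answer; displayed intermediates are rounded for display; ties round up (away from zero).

-3763.3259 rpm

class = planetary set [G3 = 33+2·16 = 65; Willis about the carrier]
normalise by the input: solve with ω_sun = 1, then scale by 2751 rpm
ring teeth: 33 + 2·16 = 65
33(ω_sun−ω_arm) = −65(ω_ring−ω_arm),  ω_ring = 0, ω_sun = 1
33(1−ω_arm) = −65(0−ω_arm)  ⇒  98·ω_arm = 33  ⇒  ω_arm = 33/98
sun–planet mesh: 33·(1−33/98) = −16·(ω_p−ω_arm)  ⇒  ω_p−ω_arm = -2145/1568
scale: ω_p−ω_arm = -2145/1568 × 2751 rpm = -3763.3259 rpm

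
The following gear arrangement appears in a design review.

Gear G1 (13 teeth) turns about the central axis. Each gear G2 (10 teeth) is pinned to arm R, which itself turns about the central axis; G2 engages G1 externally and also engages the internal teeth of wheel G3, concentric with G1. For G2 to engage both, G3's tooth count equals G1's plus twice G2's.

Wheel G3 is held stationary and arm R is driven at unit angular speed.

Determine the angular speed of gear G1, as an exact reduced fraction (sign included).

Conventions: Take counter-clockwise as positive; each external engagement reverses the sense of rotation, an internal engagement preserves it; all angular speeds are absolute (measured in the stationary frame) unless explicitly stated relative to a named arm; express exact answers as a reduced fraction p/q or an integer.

topology: planetary set — G1 13T / G2 10T / G3 33T, arm = carrier (Willis)
ring teeth: 13 + 2·10 = 33
13(ω_sun−ω_arm) = −33(ω_ring−ω_arm),  ω_ring = 0, ω_arm = 1
ω_sun = 1 − (33/13)(0−1) = 46/13
exact speed ratio = 46/13

46/13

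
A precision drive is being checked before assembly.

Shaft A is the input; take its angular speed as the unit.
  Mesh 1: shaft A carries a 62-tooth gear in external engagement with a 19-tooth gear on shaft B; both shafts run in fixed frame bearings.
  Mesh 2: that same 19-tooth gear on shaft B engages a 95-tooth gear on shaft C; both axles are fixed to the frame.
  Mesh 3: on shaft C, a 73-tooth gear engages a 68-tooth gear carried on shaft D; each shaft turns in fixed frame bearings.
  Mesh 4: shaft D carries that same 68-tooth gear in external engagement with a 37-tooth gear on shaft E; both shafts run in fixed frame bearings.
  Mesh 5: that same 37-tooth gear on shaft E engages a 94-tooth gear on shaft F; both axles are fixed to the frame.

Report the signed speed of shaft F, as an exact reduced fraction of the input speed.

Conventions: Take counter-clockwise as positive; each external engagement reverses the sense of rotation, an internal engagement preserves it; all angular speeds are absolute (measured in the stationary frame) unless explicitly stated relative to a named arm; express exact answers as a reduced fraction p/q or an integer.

-2263/4465

5-mesh fixed-axis compound train (all bearings frame-fixed)
mesh 1 [62T→19T]: |ω|/ω_in = 1×62/19 = 62/19, sense flips to −
mesh 2 [19T→95T]: |ω|/ω_in = (62/19)×19/95 = 62/95, sense flips to +
mesh 3 [73T→68T]: |ω|/ω_in = (62/95)×73/68 = 2263/3230, sense flips to −
mesh 4 [68T→37T]: |ω|/ω_in = (2263/3230)×68/37 = 4526/3515, sense flips to +
mesh 5 [37T→94T]: |ω|/ω_in = (4526/3515)×37/94 = 2263/4465, sense flips to −
signed output speed (× input speed) = -2263/4465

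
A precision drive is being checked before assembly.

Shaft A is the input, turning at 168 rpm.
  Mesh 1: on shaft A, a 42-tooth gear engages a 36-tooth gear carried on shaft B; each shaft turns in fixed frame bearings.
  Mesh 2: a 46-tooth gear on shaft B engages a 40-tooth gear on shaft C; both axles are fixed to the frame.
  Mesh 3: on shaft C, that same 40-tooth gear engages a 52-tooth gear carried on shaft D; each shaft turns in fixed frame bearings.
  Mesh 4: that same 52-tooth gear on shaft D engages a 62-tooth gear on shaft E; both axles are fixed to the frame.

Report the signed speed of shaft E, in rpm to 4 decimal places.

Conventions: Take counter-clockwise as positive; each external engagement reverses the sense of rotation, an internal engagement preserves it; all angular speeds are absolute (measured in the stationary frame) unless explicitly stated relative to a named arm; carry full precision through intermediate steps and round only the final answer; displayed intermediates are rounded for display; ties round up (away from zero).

+145.4194 rpm

topology: fixed-axis compound train — 4 meshes, A→E
mesh 1 [42T→36T]: ω = 168.0000×42/36 = 196.0000 rpm, sense flips to −
mesh 2 [46T→40T]: ω = 196.0000×46/40 = 225.4000 rpm, sense flips to +
mesh 3 [40T→52T]: ω = 225.4000×40/52 = 173.3846 rpm, sense flips to −
mesh 4 [52T→62T]: ω = 173.3846×52/62 = 145.4194 rpm, sense flips to +
signed output speed = +145.4194 rpm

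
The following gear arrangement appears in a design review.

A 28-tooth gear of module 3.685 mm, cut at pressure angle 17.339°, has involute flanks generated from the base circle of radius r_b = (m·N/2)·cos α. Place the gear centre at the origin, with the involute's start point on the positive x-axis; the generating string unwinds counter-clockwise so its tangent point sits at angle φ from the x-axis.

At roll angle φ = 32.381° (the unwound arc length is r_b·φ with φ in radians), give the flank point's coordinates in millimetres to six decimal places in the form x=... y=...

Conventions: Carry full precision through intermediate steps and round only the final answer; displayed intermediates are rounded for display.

x=56.493264 y=2.869553

topology: single-mesh involute geometry — m = 3.685, N = 28
pitch radius r_p = m·N/2 = 3.685·28/2 = 51.590000
base radius r_b = r_p·cos α = 51.590000·cos 17.339° = 49.245656
roll angle φ = 32.381° = 0.56515507 rad
x = r_b·(cos φ + φ·sin φ) = 56.493264
y = r_b·(sin φ − φ·cos φ) = 2.869553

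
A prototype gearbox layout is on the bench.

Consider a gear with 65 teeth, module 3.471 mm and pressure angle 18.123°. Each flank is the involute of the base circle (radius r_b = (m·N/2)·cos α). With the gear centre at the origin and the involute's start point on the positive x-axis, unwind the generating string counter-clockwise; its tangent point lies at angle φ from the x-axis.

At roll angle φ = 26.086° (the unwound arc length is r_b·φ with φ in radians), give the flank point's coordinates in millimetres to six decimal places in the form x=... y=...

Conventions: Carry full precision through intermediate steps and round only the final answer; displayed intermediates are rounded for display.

single-mesh involute tooth geometry (65T wheel at module 3.471)
pitch radius r_p = m·N/2 = 3.471·65/2 = 112.807500
base radius r_b = r_p·cos α = 112.807500·cos 18.123° = 107.211226
roll angle φ = 26.086° = 0.45528659 rad
x = r_b·(cos φ + φ·sin φ) = 117.753686
y = r_b·(sin φ − φ·cos φ) = 3.303273

x=117.753686 y=3.303273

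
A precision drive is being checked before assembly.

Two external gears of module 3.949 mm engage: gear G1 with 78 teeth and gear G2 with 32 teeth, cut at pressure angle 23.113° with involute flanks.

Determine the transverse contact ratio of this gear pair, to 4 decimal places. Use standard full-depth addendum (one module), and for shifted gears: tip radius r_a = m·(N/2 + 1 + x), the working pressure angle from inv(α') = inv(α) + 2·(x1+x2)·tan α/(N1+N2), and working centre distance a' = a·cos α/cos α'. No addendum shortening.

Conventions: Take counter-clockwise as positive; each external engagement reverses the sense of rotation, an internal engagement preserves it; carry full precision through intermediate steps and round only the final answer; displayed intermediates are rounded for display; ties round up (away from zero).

topology: single-mesh involute geometry — m = 3.949, 78T/32T pair
base radii: r_b1 = 141.648915, r_b2 = 58.112375
tip radii: r_a1 = 157.960000, r_a2 = 67.133000
no profile shift: α' = α, a' = a
action lengths: √(r_a1²−r_b1²) = 69.906698, √(r_a2²−r_b2²) = 33.612371
base pitch p_b = π·m·cos α = 11.410338
CR = (69.906698 + 33.612371 − 217.195000·sin 23.11300°)/11.410338 = 1.600310
contact ratio ≈ 1.6003

1.6003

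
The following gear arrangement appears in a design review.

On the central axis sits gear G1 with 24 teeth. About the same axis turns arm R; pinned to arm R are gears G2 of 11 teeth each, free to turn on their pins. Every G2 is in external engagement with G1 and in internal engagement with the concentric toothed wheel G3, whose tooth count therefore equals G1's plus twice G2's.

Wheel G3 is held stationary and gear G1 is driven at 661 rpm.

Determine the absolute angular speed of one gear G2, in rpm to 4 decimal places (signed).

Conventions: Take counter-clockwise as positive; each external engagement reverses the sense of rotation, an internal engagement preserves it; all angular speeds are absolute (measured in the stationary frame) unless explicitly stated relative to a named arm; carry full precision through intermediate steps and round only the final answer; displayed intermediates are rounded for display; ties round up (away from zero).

planetary set (24T centre, 11T on arm, 46T internal) — Willis relation
normalise by the input: solve with ω_sun = 1, then scale by 661 rpm
ring teeth: 24 + 2·11 = 46
24(ω_sun−ω_arm) = −46(ω_ring−ω_arm),  ω_ring = 0, ω_sun = 1
24(1−ω_arm) = −46(0−ω_arm)  ⇒  70·ω_arm = 24  ⇒  ω_arm = 12/35
sun–planet mesh: 24·(1−12/35) = −11·(ω_p−ω_arm)  ⇒  ω_p−ω_arm = -552/385
ω_p = 12/35 − 552/385 = -12/11
scale: ω_p = -12/11 × 661 rpm = -721.0909 rpm

-721.0909 rpm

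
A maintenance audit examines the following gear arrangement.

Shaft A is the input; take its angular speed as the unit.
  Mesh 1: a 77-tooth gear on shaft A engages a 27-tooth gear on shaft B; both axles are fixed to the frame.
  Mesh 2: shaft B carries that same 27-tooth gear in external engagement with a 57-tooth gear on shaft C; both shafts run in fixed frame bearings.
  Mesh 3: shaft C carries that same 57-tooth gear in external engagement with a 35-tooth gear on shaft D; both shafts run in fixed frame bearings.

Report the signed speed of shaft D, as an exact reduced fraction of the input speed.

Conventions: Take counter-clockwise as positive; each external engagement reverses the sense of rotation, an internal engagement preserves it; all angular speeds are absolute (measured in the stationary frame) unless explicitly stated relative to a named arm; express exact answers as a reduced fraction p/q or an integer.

-11/5

3-mesh fixed-axis compound train (all bearings frame-fixed)
mesh 1 [77T→27T]: |ω|/ω_in = 1×77/27 = 77/27, sense flips to −
mesh 2 [27T→57T]: |ω|/ω_in = (77/27)×27/57 = 77/57, sense flips to +
mesh 3 [57T→35T]: |ω|/ω_in = (77/57)×57/35 = 11/5, sense flips to −
signed output speed (× input speed) = -11/5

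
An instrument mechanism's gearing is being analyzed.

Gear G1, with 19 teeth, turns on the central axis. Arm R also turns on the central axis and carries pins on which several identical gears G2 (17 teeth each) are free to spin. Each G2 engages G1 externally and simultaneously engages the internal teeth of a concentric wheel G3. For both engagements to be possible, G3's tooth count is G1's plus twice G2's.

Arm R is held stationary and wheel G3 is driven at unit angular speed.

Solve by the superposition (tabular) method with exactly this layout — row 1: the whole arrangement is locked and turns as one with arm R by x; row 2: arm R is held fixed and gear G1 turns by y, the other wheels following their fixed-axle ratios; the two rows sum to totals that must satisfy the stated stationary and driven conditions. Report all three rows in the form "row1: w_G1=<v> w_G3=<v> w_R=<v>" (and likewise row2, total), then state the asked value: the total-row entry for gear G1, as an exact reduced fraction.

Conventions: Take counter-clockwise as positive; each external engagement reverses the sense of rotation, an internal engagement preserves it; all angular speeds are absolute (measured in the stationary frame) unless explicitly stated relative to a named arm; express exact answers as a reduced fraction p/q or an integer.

row1: w_G1=0 w_G3=0 w_R=0
row2: w_G1=-53/19 w_G3=1 w_R=0
total: w_G1=-53/19 w_G3=1 w_R=0
asked value: -53/19

class = planetary set [G3 = 19+2·17 = 53; Willis about the carrier]
row 1: whole set turns with the arm by x
row 2 (arm held, sun turns y): ω_ring = −(19/53)·y, ω_arm = 0
boundary: total ω_arm = x = 0 and total ω_ring = x − (19/53)·y = 1  ⇒  y = -53/19, x = 0
row 2 ring = −(19/53)·(-53/19) = 1
totals (row 1 + row 2): sun 0 + (-53/19) = -53/19, ring 0 + 1 = 1, arm 0 + 0 = 0
asked cell (total, sun) = -53/19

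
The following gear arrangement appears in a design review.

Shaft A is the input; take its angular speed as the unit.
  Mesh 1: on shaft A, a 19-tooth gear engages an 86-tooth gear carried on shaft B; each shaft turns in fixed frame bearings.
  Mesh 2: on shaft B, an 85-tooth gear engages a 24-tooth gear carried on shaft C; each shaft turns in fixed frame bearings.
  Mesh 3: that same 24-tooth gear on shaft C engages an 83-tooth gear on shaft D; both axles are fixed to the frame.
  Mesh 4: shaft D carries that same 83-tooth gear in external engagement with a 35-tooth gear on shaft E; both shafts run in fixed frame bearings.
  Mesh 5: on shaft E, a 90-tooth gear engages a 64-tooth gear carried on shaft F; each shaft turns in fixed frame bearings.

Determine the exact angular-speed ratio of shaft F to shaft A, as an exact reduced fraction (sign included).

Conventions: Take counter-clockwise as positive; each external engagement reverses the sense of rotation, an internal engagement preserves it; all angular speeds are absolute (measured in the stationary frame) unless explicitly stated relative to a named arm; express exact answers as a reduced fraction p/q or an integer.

class = fixed-axis compound train [5 meshes; 5 ratios multiply, 5 sense flips]
mesh 1 [19T→86T]: running ratio 19/86, sense −
mesh 2 [85T→24T]: running ratio 1615/2064, sense +
mesh 3 [24T→83T]: running ratio 1615/7138, sense −
mesh 4 [83T→35T]: running ratio 323/602, sense +
mesh 5 [90T→64T]: running ratio 14535/19264, sense −
ω_out/ω_in = -14535/19264

-14535/19264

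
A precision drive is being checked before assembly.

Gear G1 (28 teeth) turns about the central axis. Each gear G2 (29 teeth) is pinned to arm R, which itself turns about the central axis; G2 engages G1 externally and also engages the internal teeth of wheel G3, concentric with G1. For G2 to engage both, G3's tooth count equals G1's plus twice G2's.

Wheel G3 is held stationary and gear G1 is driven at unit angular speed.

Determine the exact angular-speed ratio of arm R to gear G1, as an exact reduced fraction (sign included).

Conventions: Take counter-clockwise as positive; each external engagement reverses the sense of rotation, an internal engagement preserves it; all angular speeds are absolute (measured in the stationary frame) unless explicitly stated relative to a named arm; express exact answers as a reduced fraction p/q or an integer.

class = planetary set [G3 = 28+2·29 = 86; Willis about the carrier]
ring teeth: 28 + 2·29 = 86
28(ω_sun−ω_arm) = −86(ω_ring−ω_arm),  ω_ring = 0, ω_sun = 1
28(1−ω_arm) = −86(0−ω_arm)  ⇒  114·ω_arm = 28  ⇒  ω_arm = 14/57
ω_out/ω_in = 14/57

14/57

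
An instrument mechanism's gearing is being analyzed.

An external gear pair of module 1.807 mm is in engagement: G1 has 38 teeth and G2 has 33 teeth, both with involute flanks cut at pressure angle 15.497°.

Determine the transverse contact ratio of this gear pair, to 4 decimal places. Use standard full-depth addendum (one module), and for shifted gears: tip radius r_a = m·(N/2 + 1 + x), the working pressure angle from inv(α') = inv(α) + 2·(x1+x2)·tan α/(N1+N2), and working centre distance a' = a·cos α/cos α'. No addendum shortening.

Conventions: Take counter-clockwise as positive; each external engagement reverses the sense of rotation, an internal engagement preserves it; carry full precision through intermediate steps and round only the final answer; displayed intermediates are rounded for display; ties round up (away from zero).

1.9399

topology: single-mesh involute geometry — m = 1.807, 38T/33T pair
base radii: r_b1 = 33.084805, r_b2 = 28.731541
tip radii: r_a1 = 36.140000, r_a2 = 31.622500
no profile shift: α' = α, a' = a
action lengths: √(r_a1²−r_b1²) = 14.542878, √(r_a2²−r_b2²) = 13.209128
base pitch p_b = π·m·cos α = 5.470473
CR = (14.542878 + 13.209128 − 64.148500·sin 15.49700°)/5.470473 = 1.939924
contact ratio ≈ 1.9399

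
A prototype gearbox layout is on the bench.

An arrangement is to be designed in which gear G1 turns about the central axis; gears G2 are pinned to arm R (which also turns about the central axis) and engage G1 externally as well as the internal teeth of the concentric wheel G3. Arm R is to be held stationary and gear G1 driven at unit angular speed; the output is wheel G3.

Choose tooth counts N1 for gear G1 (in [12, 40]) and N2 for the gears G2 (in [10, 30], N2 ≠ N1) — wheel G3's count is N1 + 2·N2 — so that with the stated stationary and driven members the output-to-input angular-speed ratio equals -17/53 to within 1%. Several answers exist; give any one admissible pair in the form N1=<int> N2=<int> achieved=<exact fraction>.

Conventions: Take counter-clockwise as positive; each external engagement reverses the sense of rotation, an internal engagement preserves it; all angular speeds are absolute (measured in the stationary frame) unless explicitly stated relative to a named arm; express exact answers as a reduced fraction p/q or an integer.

design class (target -17/53): planetary set
Willis with ω_arm = 0: ω_ring/ω_sun = −N1/N3; set equal to -17/53  ⇒  N3/N1 = −1/(-17/53) = 53/17
N3 = N1 + 2·N2  ⇒  N2/N1 = (N3/N1 − 1)/2 = (53/17 − 1)/2 = 18/17
smallest multiple with N1 ≥ 12 and N2 ≥ 10: k = 1  ⇒  N1 = 1·17 = 17, N2 = 1·18 = 18 (N1 ≤ 40, N2 ≤ 30, N2 ≠ N1 ✓), N3 = 17 + 2·18 = 53
check: −N1/N3 with N1 = 17, N3 = 53 gives -17/53; |achieved − target| = 0 ≤ 17/5300 ✓

N1=17 N2=18 achieved=-17/53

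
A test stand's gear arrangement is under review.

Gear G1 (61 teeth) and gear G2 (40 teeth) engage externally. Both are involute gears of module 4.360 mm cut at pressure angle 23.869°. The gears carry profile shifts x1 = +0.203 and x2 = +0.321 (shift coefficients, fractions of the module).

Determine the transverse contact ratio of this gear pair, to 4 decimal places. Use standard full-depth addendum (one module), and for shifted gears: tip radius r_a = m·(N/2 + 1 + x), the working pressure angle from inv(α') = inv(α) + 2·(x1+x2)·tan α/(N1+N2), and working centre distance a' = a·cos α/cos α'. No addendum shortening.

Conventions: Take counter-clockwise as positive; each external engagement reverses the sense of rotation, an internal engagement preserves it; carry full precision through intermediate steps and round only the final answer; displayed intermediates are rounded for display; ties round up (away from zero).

recognized (one external pair, fixed centres): single-mesh tooth geometry, m = 4.360, N1 = 61, N2 = 40
base radii: r_b1 = 121.606623, r_b2 = 79.742048
tip radii: r_a1 = 138.225080, r_a2 = 92.959560
inv(α') = inv(23.869°) + 2·(+0.203+0.321)·tan α/(61+40) = 0.03049062  ⇒  α' = 25.13494°
a' = a·cos α / cos α' = 220.1800·cos 23.869°/cos 25.13494° = 222.408552
action lengths: √(r_a1²−r_b1²) = 65.711506, √(r_a2²−r_b2²) = 47.777459
base pitch p_b = π·m·cos α = 12.525852
CR = (65.711506 + 47.777459 − 222.408552·sin 25.13494°)/12.525852 = 1.518506
contact ratio ≈ 1.5185

1.5185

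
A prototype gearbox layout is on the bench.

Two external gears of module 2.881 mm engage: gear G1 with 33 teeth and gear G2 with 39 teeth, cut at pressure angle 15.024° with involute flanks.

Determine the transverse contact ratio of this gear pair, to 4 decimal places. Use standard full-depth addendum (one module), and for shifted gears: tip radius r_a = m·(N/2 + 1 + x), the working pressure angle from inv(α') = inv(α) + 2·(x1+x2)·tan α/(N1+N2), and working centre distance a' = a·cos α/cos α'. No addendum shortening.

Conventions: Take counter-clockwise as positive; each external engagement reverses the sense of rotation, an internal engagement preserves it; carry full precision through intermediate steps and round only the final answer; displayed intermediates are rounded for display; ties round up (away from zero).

class = single-mesh tooth geometry [involute pair 33T × 39T, m = 2.881]
base radii: r_b1 = 45.911575, r_b2 = 54.259135
tip radii: r_a1 = 50.417500, r_a2 = 59.060500
no profile shift: α' = α, a' = a
action lengths: √(r_a1²−r_b1²) = 20.833904, √(r_a2²−r_b2²) = 23.325715
base pitch p_b = π·m·cos α = 8.741544
CR = (20.833904 + 23.325715 − 103.716000·sin 15.02400°)/8.741544 = 1.976079
contact ratio ≈ 1.9761

1.9761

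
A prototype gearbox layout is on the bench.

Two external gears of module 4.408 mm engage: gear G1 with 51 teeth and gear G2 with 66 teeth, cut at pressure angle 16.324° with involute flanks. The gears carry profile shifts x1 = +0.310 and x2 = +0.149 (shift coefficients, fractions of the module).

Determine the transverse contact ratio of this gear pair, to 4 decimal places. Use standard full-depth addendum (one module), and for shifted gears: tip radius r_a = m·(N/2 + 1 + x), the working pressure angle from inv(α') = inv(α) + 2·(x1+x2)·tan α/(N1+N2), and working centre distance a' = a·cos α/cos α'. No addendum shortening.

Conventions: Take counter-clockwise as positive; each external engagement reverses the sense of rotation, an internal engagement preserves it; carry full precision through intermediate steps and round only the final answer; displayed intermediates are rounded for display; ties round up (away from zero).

class = single-mesh tooth geometry [involute pair 51T × 66T, m = 4.408]
base radii: r_b1 = 107.872730, r_b2 = 139.600003
tip radii: r_a1 = 118.178480, r_a2 = 150.528792
inv(α') = inv(16.324°) + 2·(+0.310+0.149)·tan α/(51+66) = 0.01026561  ⇒  α' = 17.72706°
a' = a·cos α / cos α' = 257.8680·cos 16.324°/cos 17.72706° = 259.809043
action lengths: √(r_a1²−r_b1²) = 48.266213, √(r_a2²−r_b2²) = 56.309469
base pitch p_b = π·m·cos α = 13.289889
CR = (48.266213 + 56.309469 − 259.809043·sin 17.72706°)/13.289889 = 1.916363
contact ratio ≈ 1.9164

1.9164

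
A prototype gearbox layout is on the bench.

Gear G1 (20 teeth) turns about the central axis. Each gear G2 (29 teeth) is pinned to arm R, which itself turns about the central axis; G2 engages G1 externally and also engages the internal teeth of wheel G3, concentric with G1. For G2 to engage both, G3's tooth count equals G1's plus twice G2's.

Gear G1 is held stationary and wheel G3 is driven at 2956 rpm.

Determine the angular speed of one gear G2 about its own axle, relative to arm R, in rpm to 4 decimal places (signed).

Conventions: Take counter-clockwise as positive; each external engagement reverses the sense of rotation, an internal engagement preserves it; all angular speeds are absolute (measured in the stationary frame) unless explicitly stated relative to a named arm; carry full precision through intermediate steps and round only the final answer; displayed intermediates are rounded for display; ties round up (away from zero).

topology: planetary set — G1 20T / G2 29T / G3 78T, arm = carrier (Willis)
normalise by the input: solve with ω_ring = 1, then scale by 2956 rpm
ring teeth: 20 + 2·29 = 78
20(ω_sun−ω_arm) = −78(ω_ring−ω_arm),  ω_sun = 0, ω_ring = 1
20(0−ω_arm) = −78(1−ω_arm)  ⇒  98·ω_arm = 78  ⇒  ω_arm = 39/49
sun–planet mesh: 20·(0−39/49) = −29·(ω_p−ω_arm)  ⇒  ω_p−ω_arm = 780/1421
scale: ω_p−ω_arm = 780/1421 × 2956 rpm = +1622.5757 rpm

+1622.5757 rpm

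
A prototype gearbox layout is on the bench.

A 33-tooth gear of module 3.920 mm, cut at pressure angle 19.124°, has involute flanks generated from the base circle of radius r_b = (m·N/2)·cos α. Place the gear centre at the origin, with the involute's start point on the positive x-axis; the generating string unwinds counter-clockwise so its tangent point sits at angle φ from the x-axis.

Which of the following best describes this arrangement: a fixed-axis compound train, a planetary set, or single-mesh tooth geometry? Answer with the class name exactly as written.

single-mesh involute tooth geometry (33T wheel at module 3.920)
classification: single-mesh tooth geometry

single-mesh tooth geometry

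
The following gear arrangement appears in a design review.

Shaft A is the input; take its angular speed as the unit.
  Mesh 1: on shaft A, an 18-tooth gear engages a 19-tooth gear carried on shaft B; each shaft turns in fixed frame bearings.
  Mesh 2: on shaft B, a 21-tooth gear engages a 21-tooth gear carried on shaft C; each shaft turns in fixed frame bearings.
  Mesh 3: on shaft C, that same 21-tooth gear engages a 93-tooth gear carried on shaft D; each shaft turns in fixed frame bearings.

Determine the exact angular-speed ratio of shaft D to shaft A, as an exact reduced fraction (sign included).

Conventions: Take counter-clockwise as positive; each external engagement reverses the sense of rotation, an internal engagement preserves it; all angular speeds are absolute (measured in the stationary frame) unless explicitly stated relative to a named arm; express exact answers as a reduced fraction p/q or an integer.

class = fixed-axis compound train [3 meshes; 3 ratios multiply, 3 sense flips]
mesh 1 [18T→19T]: running ratio 18/19, sense −
mesh 2 [21T→21T]: running ratio 18/19, sense +
mesh 3 [21T→93T]: running ratio 126/589, sense −
ω_out/ω_in = -126/589

-126/589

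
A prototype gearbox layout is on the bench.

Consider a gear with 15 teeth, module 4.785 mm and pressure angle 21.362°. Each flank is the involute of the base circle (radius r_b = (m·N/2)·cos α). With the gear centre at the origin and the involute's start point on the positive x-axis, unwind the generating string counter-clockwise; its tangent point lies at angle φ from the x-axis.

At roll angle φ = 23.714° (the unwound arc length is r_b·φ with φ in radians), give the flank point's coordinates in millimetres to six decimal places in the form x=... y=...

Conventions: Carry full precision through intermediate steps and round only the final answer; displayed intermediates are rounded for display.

topology: single-mesh involute geometry — m = 4.785, N = 15
pitch radius r_p = m·N/2 = 4.785·15/2 = 35.887500
base radius r_b = r_p·cos α = 35.887500·cos 21.362° = 33.421943
roll angle φ = 23.714° = 0.41388738 rad
x = r_b·(cos φ + φ·sin φ) = 36.163146
y = r_b·(sin φ − φ·cos φ) = 0.776424

x=36.163146 y=0.776424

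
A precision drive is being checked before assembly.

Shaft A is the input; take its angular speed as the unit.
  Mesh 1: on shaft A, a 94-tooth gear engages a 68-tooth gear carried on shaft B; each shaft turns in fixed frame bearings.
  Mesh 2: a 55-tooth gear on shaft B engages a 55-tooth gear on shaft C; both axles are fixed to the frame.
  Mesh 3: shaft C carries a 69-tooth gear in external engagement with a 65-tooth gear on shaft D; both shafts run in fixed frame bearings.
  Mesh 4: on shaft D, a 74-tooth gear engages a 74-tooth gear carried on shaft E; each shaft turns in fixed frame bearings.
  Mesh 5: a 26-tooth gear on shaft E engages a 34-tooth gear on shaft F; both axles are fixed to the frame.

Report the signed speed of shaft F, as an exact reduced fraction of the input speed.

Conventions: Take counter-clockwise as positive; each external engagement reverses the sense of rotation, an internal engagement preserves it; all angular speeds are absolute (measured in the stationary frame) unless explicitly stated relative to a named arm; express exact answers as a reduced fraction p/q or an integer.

-3243/2890

5-mesh fixed-axis compound train (all bearings frame-fixed)
mesh 1 [94T→68T]: |ω|/ω_in = 1×94/68 = 47/34, sense flips to −
mesh 2 [55T→55T]: |ω|/ω_in = (47/34)×55/55 = 47/34, sense flips to +
mesh 3 [69T→65T]: |ω|/ω_in = (47/34)×69/65 = 3243/2210, sense flips to −
mesh 4 [74T→74T]: |ω|/ω_in = (3243/2210)×74/74 = 3243/2210, sense flips to +
mesh 5 [26T→34T]: |ω|/ω_in = (3243/2210)×26/34 = 3243/2890, sense flips to −
signed output speed (× input speed) = -3243/2890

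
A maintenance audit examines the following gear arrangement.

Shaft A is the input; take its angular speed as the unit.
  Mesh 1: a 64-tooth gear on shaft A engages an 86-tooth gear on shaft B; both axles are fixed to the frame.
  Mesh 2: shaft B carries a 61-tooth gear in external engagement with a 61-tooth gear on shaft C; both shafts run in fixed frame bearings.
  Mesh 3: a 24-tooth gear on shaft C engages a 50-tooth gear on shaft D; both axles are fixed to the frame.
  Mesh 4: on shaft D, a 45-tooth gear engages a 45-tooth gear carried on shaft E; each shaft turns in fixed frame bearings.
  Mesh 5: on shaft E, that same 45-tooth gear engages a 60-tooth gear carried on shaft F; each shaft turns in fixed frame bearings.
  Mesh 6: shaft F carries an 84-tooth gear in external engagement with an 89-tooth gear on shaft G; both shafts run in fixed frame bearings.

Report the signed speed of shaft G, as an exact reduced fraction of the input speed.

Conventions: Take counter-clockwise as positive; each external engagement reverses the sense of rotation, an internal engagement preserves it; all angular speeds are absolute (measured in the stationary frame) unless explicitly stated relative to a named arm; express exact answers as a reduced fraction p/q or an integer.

6-mesh fixed-axis compound train (all bearings frame-fixed)
mesh 1 [64T→86T]: |ω|/ω_in = 1×64/86 = 32/43, sense flips to −
mesh 2 [61T→61T]: |ω|/ω_in = (32/43)×61/61 = 32/43, sense flips to +
mesh 3 [24T→50T]: |ω|/ω_in = (32/43)×24/50 = 384/1075, sense flips to −
mesh 4 [45T→45T]: |ω|/ω_in = (384/1075)×45/45 = 384/1075, sense flips to +
mesh 5 [45T→60T]: |ω|/ω_in = (384/1075)×45/60 = 288/1075, sense flips to −
mesh 6 [84T→89T]: |ω|/ω_in = (288/1075)×84/89 = 24192/95675, sense flips to +
signed output speed (× input speed) = 24192/95675

24192/95675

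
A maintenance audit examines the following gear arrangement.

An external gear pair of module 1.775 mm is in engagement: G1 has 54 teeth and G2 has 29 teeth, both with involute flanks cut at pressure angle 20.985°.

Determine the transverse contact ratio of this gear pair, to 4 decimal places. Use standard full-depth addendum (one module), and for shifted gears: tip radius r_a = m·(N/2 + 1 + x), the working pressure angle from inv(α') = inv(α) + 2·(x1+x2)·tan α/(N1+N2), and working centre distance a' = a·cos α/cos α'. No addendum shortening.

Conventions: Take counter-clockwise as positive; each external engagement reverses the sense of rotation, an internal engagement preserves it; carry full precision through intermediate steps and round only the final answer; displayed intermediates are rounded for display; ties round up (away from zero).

recognized (one external pair, fixed centres): single-mesh tooth geometry, m = 1.775, N1 = 54, N2 = 29
base radii: r_b1 = 44.746337, r_b2 = 24.030440
tip radii: r_a1 = 49.700000, r_a2 = 27.512500
no profile shift: α' = α, a' = a
action lengths: √(r_a1²−r_b1²) = 21.629964, √(r_a2²−r_b2²) = 13.396851
base pitch p_b = π·m·cos α = 5.206473
CR = (21.629964 + 13.396851 − 73.662500·sin 20.98500°)/5.206473 = 1.660729
contact ratio ≈ 1.6607

1.6607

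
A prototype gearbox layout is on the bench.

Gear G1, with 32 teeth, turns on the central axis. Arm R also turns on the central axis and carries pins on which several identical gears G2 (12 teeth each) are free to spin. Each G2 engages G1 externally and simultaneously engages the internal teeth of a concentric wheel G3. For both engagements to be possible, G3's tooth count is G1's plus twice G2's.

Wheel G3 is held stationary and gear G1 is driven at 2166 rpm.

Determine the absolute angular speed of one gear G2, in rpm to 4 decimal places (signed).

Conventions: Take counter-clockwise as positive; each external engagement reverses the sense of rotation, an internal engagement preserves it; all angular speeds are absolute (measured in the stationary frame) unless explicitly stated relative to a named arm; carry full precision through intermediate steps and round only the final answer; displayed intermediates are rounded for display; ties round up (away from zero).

planetary set (32T centre, 12T on arm, 56T internal) — Willis relation
normalise by the input: solve with ω_sun = 1, then scale by 2166 rpm
ring teeth: 32 + 2·12 = 56
32(ω_sun−ω_arm) = −56(ω_ring−ω_arm),  ω_ring = 0, ω_sun = 1
32(1−ω_arm) = −56(0−ω_arm)  ⇒  88·ω_arm = 32  ⇒  ω_arm = 4/11
sun–planet mesh: 32·(1−4/11) = −12·(ω_p−ω_arm)  ⇒  ω_p−ω_arm = -56/33
ω_p = 4/11 − 56/33 = -4/3
scale: ω_p = -4/3 × 2166 rpm = -2888.0000 rpm

-2888.0000 rpm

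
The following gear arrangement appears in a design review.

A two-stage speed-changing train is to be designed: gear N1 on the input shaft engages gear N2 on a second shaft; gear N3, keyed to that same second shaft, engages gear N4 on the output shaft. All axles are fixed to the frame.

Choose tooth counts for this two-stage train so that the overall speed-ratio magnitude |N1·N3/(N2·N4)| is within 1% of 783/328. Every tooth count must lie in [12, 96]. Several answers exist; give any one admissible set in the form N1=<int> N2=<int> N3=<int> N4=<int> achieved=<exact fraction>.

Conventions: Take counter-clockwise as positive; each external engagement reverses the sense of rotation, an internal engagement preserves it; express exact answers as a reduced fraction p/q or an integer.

N1=18 N2=16 N3=87 N4=41 achieved=783/328

2-stage fixed-axis compound train for ratio 783/328
target = 783/328 in lowest terms: an exact hit needs N1·N3 = k·783 and N2·N4 = k·328 for one integer k, every count in [12, 96]; additionally prefer no 1:1 stage (N1 ≠ N2, N3 ≠ N4)
k = 1: no 1:1-free in-range split of k·783 and k·328 into factor pairs; take k = 2
k = 2: N1·N3 = 1566 = 18·87, N2·N4 = 656 = 16·41
achieved = 18·87/(16·41) = 783/328; |achieved − target| = 0 ≤ 783/32800 ✓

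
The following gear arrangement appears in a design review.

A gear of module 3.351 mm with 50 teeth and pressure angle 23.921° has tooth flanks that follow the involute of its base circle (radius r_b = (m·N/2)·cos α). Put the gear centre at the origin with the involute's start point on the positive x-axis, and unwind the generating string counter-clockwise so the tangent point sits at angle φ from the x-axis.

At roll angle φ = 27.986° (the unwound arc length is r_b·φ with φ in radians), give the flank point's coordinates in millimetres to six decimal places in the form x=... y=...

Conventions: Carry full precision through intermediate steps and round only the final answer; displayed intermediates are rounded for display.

x=85.176668 y=2.904337

class = single-mesh tooth geometry [base-circle involute, m = 3.351, 50T]
pitch radius r_p = m·N/2 = 3.351·50/2 = 83.775000
base radius r_b = r_p·cos α = 83.775000·cos 23.921° = 76.579180
roll angle φ = 27.986° = 0.48844784 rad
x = r_b·(cos φ + φ·sin φ) = 85.176668
y = r_b·(sin φ − φ·cos φ) = 2.904337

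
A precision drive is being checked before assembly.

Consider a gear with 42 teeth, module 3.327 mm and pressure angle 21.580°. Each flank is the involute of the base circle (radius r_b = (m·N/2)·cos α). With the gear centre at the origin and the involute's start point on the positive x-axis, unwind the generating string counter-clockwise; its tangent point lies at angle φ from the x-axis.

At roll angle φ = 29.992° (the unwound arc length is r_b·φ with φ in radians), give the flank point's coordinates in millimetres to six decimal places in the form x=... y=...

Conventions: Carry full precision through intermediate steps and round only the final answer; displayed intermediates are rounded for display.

recognized (one wheel, involute flank): single-mesh tooth geometry, m = 3.327, N = 42
pitch radius r_p = m·N/2 = 3.327·42/2 = 69.867000
base radius r_b = r_p·cos α = 69.867000·cos 21.580° = 64.969668
roll angle φ = 29.992° = 0.52345915 rad
x = r_b·(cos φ + φ·sin φ) = 73.270289
y = r_b·(sin φ − φ·cos φ) = 3.021974

x=73.270289 y=3.021974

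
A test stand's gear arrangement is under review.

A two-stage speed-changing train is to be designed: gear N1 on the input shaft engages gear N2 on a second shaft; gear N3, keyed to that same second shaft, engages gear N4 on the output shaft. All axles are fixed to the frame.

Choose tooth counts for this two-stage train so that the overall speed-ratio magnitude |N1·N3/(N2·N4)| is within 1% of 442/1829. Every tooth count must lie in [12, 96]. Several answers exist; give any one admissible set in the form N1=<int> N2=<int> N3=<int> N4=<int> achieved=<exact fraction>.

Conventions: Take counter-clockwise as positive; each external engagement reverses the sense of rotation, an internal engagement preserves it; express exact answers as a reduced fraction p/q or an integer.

N1=13 N2=31 N3=34 N4=59 achieved=442/1829

design class (target 442/1829): fixed-axis compound train
target = 442/1829 in lowest terms: an exact hit needs N1·N3 = k·442 and N2·N4 = k·1829 for one integer k, every count in [12, 96]; additionally prefer no 1:1 stage (N1 ≠ N2, N3 ≠ N4)
k = 1: N1·N3 = 442 = 13·34, N2·N4 = 1829 = 31·59
achieved = 13·34/(31·59) = 442/1829; |achieved − target| = 0 ≤ 221/91450 ✓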